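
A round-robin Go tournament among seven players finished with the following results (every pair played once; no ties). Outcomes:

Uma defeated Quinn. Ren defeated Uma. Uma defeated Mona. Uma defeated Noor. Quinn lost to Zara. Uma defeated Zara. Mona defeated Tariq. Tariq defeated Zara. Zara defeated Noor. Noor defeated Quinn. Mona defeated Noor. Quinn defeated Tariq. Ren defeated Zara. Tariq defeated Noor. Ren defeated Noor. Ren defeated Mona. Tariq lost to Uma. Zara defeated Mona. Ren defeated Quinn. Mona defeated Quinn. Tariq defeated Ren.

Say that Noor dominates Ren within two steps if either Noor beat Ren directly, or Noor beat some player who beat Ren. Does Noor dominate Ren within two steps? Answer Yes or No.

No

Noor did not beat Ren directly.
Noor beat Quinn, but each of them lost to Ren. No two-step path.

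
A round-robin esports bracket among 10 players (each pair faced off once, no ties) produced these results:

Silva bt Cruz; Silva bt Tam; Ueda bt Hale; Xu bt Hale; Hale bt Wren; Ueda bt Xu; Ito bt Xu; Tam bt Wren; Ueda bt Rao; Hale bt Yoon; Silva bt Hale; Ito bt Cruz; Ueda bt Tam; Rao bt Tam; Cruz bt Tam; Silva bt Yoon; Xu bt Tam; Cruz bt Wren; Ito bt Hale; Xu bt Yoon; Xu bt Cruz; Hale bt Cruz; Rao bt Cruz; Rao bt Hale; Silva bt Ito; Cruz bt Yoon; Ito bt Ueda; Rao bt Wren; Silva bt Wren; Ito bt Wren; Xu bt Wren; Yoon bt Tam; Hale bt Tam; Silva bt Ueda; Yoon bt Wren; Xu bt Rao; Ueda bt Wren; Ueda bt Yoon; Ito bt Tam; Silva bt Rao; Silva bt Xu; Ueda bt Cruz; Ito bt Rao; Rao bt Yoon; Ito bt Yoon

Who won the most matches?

Win totals: Xu 6, Rao 5, Hale 4, Ito 8, Silva 9, Yoon 2, Wren 0, Tam 1, Ueda 7, Cruz 3.
Silva leads with 9 wins (next highest: 8).

Silva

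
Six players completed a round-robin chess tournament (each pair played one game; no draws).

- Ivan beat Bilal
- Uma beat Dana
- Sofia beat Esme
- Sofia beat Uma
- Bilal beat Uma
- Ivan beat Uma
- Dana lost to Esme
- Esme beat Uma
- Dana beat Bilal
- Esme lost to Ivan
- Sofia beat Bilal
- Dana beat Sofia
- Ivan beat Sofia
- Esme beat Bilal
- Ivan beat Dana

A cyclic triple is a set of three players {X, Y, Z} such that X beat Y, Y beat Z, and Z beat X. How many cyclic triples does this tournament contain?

Win totals: Dana 2, Bilal 1, Esme 3, Ivan 5, Sofia 3, Uma 1.
A player with w wins dominates both others in C(w,2) triples; summing gives 1 + 0 + 3 + 10 + 3 + 0 = 17 transitive triples.
Total triples C(6,3) = 20, so cyclic triples = 20 − 17 = 3.

3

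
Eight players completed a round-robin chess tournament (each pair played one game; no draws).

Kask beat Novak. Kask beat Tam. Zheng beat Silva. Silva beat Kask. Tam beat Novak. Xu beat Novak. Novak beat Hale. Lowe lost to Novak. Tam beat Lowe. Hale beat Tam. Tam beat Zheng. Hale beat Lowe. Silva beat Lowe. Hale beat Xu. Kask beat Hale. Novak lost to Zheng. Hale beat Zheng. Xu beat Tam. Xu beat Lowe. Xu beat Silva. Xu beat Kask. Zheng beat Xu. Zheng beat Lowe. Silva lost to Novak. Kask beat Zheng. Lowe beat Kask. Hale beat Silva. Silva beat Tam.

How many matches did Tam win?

Tam's results: beat Lowe, Novak, Zheng; lost to Kask, Silva, Xu, Hale.
That is 3 wins.

3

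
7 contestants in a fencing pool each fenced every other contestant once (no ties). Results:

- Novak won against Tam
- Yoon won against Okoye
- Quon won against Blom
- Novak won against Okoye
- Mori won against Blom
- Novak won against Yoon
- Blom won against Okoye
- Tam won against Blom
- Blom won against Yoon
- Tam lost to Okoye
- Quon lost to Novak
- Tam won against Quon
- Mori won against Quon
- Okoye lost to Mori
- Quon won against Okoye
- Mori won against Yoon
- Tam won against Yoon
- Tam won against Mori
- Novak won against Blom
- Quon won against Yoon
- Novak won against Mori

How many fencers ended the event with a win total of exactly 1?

2

Win totals: Blom 2, Yoon 1, Mori 4, Tam 4, Quon 3, Okoye 1, Novak 6.
Exactly 1: Yoon, Okoye — 2 fencers.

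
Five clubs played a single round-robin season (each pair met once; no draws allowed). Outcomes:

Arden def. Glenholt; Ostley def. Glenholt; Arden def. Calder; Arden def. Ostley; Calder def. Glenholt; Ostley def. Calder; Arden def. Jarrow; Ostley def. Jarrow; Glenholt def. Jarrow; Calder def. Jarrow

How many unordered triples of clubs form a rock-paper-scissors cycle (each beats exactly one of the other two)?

Win totals: Ostley 3, Glenholt 1, Calder 2, Jarrow 0, Arden 4.
A club with w wins dominates both others in C(w,2) triples; summing gives 3 + 0 + 1 + 0 + 6 = 10 transitive triples.
Total triples C(5,3) = 10, so cyclic triples = 10 − 10 = 0.

0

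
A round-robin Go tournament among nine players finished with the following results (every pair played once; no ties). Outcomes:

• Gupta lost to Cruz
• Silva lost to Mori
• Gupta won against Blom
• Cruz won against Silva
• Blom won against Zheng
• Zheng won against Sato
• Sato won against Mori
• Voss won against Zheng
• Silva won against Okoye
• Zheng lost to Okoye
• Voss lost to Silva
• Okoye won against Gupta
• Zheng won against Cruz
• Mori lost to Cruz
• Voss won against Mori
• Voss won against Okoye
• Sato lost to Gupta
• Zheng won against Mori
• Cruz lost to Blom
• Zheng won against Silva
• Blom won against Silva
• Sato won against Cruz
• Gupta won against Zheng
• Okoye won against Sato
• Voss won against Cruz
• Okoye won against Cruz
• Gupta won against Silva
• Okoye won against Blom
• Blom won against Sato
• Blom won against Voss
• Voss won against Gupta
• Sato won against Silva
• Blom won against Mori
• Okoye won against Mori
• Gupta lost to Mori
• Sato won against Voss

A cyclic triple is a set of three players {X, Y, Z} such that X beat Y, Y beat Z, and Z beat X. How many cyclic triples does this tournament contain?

21

Win totals: Zheng 4, Gupta 4, Blom 6, Silva 2, Voss 5, Sato 4, Okoye 6, Mori 2, Cruz 3.
A player with w wins dominates both others in C(w,2) triples; summing gives 6 + 6 + 15 + 1 + 10 + 6 + 15 + 1 + 3 = 63 transitive triples.
Total triples C(9,3) = 84, so cyclic triples = 84 − 63 = 21.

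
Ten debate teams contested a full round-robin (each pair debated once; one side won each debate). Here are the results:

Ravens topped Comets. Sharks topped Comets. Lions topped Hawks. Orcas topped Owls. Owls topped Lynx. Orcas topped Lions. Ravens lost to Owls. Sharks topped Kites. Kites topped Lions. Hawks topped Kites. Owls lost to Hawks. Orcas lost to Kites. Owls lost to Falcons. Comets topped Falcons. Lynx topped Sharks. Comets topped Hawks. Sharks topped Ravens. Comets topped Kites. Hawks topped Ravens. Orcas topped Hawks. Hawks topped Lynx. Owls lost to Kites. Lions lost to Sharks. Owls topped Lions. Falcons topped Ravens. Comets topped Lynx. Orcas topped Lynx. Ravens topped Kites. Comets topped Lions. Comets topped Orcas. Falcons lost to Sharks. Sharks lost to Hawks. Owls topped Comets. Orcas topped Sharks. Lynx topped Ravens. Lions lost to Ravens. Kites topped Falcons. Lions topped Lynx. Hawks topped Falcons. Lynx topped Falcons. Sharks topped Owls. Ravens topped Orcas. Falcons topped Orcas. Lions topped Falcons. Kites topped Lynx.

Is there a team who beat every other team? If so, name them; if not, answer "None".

Highest win total is Sharks with 6 (out of 9 possible).
Sharks lost to Lynx, Orcas, Hawks, so no team went undefeated.

None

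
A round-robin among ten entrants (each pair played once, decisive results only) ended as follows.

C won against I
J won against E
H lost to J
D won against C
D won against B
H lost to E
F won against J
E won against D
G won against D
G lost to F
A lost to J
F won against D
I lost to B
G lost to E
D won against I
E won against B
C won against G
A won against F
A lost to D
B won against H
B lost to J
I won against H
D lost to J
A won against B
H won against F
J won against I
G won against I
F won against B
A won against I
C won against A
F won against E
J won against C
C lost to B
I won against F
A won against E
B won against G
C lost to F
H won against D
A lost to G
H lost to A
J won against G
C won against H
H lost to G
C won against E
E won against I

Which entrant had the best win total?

J

Win totals: A 5, B 4, C 5, D 4, E 5, F 6, G 4, H 2, I 2, J 8.
J leads with 8 wins (next highest: 6).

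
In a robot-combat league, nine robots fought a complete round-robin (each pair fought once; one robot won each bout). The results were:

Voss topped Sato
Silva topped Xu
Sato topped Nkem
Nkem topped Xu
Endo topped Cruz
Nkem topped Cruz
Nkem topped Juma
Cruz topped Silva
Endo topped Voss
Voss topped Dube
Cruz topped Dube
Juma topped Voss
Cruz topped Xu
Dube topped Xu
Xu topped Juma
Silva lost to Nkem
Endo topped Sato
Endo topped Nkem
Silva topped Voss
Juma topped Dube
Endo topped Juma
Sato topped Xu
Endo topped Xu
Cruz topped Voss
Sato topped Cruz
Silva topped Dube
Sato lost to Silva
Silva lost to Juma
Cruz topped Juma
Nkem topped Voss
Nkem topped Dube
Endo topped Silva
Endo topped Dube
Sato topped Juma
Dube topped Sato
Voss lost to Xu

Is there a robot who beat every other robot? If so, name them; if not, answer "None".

Endo

Endo has 8 wins out of 8 opponents — a perfect record.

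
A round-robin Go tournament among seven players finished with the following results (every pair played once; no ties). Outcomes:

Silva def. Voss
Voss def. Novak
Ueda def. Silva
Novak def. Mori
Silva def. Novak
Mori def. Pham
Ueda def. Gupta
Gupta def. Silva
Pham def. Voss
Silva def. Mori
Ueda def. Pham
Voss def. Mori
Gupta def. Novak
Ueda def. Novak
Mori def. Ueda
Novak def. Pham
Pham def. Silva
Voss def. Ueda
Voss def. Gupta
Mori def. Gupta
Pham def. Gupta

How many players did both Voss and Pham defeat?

Voss beat: Gupta, Novak, Ueda, Mori.
Pham beat: Gupta, Voss, Silva.
Both beat: Gupta — 1.

1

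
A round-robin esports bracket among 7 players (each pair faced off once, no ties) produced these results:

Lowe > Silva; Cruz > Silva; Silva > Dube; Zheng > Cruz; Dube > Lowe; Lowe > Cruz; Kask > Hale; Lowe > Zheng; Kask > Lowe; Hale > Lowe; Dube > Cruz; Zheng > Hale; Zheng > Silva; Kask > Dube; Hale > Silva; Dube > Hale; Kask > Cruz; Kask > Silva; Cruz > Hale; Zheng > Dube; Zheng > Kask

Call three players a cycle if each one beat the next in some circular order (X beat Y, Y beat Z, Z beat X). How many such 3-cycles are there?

Win totals: Lowe 3, Kask 5, Hale 2, Dube 3, Silva 1, Zheng 5, Cruz 2.
A player with w wins dominates both others in C(w,2) triples; summing gives 3 + 10 + 1 + 3 + 0 + 10 + 1 = 28 transitive triples.
Total triples C(7,3) = 35, so cyclic triples = 35 − 28 = 7.

7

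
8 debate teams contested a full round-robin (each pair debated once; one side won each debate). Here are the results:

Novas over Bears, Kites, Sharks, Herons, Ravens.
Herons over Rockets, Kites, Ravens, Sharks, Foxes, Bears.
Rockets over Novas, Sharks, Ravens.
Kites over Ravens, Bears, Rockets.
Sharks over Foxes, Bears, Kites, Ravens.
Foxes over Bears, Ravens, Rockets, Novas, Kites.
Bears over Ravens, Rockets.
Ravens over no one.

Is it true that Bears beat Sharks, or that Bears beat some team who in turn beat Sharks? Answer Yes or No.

Yes

Bears did not beat Sharks directly.
Bears beat Ravens, Rockets. Of those, Rockets beat Sharks.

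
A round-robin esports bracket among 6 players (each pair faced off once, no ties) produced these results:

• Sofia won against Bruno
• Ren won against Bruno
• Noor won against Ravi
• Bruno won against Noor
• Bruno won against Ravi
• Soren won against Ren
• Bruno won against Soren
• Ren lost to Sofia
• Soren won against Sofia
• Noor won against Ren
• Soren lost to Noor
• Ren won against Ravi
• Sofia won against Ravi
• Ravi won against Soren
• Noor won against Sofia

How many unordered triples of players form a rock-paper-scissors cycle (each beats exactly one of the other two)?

6

Of the C(6,3) = 20 triples, the cyclic ones are: {Sofia, Noor, Bruno}; {Sofia, Soren, Bruno}; {Sofia, Soren, Ravi}; {Noor, Ren, Bruno}; {Ren, Soren, Bruno}; {Ren, Soren, Ravi}.
That is 6.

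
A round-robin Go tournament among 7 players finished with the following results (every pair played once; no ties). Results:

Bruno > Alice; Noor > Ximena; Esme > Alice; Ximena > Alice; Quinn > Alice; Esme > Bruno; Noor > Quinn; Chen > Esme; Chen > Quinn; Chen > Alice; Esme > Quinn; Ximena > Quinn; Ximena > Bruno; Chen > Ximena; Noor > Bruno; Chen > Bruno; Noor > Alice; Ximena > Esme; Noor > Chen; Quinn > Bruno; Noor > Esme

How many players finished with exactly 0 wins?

1

Win totals: Chen 5, Alice 0, Bruno 1, Quinn 2, Noor 6, Ximena 4, Esme 3.
Exactly 0: Alice — 1 player.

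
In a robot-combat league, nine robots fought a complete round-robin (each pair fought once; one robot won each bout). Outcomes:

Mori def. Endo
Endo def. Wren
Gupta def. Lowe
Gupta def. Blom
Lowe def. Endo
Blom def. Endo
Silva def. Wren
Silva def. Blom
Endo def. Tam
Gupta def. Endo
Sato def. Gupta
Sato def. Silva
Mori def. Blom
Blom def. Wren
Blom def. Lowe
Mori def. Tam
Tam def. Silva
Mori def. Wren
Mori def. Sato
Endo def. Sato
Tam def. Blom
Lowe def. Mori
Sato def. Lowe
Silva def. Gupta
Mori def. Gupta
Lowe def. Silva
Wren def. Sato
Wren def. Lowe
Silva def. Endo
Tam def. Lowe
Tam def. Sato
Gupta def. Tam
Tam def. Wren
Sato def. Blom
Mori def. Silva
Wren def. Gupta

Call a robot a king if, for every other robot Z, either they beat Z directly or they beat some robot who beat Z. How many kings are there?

7

Mori reaches everyone (king).
Lowe reaches everyone (king).
Gupta reaches everyone (king).
Endo cannot reach Mori in two steps.
Blom reaches everyone (king).
Wren reaches everyone (king).
Silva cannot reach Mori in two steps.
Sato reaches everyone (king).
Tam reaches everyone (king).
Kings: Mori, Lowe, Gupta, Blom, Wren, Sato, Tam — 7.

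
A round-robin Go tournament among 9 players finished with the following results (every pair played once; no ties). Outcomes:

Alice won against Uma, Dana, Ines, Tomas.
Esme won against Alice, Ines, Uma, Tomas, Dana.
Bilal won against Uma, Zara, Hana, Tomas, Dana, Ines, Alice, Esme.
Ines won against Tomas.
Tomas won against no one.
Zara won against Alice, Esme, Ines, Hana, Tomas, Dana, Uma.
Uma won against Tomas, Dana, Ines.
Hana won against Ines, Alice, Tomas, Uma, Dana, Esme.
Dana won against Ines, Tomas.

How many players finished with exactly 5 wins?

Win totals: Alice 4, Dana 2, Uma 3, Esme 5, Tomas 0, Zara 7, Bilal 8, Ines 1, Hana 6.
Exactly 5: Esme — 1 player.

1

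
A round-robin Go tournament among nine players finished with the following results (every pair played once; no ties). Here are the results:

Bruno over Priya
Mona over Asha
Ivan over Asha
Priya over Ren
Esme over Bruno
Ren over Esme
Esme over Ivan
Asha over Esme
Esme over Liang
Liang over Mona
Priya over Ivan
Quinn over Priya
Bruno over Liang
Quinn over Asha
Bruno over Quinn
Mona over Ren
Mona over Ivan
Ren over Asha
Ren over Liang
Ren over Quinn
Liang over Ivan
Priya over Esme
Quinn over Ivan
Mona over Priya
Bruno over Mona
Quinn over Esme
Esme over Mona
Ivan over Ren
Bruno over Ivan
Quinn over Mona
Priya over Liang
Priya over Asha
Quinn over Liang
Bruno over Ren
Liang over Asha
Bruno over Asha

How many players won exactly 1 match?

Win totals: Priya 5, Esme 4, Liang 3, Ren 4, Mona 4, Asha 1, Quinn 6, Bruno 7, Ivan 2.
Exactly 1: Asha — 1 player.

1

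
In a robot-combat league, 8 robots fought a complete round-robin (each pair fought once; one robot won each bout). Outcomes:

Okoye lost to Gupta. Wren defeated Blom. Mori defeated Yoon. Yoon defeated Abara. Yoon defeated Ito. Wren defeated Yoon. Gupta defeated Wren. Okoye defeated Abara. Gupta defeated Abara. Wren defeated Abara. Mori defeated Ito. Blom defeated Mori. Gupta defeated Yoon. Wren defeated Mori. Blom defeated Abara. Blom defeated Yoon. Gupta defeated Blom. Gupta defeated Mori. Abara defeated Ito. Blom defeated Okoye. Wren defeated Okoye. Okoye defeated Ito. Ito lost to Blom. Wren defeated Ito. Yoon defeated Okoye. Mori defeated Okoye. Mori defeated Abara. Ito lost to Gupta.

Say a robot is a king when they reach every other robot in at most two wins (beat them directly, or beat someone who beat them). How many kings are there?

Blom cannot reach Gupta, Wren in two steps.
Mori cannot reach Blom, Gupta, Wren in two steps.
Gupta reaches everyone (king).
Abara cannot reach Blom, Mori, Gupta, Wren, Yoon, Okoye in two steps.
Wren cannot reach Gupta in two steps.
Yoon cannot reach Blom, Mori, Gupta, Wren in two steps.
Ito cannot reach Blom, Mori, Gupta, Abara, Wren, Yoon, Okoye in two steps.
Okoye cannot reach Blom, Mori, Gupta, Wren, Yoon in two steps.
Kings: Gupta — 1.

1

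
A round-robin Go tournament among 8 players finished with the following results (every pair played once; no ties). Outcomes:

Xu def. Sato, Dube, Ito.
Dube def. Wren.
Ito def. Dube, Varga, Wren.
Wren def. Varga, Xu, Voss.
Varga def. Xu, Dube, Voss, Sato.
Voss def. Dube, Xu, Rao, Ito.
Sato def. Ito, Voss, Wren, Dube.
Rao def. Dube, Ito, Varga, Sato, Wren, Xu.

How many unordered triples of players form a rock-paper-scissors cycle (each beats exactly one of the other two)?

Win totals: Varga 4, Dube 1, Wren 3, Ito 3, Voss 4, Xu 3, Sato 4, Rao 6.
A player with w wins dominates both others in C(w,2) triples; summing gives 6 + 0 + 3 + 3 + 6 + 3 + 6 + 15 = 42 transitive triples.
Total triples C(8,3) = 56, so cyclic triples = 56 − 42 = 14.

14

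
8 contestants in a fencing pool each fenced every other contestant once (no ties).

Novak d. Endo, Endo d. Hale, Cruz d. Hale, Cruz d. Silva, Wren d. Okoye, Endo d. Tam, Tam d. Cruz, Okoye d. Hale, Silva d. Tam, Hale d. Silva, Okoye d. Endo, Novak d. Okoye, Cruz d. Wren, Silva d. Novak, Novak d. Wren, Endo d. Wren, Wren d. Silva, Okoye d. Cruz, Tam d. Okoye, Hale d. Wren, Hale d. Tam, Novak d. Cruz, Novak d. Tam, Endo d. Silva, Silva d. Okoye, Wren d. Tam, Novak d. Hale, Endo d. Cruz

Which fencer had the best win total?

Win totals: Silva 3, Okoye 3, Cruz 3, Wren 3, Tam 2, Endo 5, Novak 6, Hale 3.
Novak leads with 6 wins (next highest: 5).

Novak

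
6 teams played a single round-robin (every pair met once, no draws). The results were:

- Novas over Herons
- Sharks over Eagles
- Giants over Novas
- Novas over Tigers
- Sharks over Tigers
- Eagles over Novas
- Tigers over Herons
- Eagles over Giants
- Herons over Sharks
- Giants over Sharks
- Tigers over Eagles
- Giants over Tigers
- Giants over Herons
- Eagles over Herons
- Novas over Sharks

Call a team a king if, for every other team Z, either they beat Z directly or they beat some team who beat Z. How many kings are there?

Novas cannot reach Giants in two steps.
Tigers reaches everyone (king).
Giants reaches everyone (king).
Sharks reaches everyone (king).
Herons cannot reach Novas, Giants in two steps.
Eagles reaches everyone (king).
Kings: Tigers, Giants, Sharks, Eagles — 4.

4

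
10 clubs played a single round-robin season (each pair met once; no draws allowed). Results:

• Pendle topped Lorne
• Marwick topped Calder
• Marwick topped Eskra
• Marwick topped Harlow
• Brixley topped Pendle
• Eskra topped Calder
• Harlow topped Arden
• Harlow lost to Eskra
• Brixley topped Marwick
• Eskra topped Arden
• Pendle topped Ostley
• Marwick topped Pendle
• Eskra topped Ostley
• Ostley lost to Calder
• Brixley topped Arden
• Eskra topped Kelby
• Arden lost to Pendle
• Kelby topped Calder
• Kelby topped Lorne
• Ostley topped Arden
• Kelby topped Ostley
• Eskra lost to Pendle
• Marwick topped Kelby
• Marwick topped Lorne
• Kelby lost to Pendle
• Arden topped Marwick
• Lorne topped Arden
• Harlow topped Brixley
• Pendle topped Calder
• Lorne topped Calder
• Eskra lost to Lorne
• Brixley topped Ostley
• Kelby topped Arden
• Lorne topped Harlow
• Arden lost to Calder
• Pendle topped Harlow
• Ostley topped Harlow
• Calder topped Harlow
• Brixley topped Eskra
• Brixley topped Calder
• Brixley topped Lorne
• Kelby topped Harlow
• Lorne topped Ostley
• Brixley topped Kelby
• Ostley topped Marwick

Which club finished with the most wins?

Win totals: Eskra 5, Marwick 6, Kelby 5, Brixley 8, Lorne 5, Harlow 2, Arden 1, Ostley 3, Calder 3, Pendle 7.
Brixley leads with 8 wins (next highest: 7).

Brixley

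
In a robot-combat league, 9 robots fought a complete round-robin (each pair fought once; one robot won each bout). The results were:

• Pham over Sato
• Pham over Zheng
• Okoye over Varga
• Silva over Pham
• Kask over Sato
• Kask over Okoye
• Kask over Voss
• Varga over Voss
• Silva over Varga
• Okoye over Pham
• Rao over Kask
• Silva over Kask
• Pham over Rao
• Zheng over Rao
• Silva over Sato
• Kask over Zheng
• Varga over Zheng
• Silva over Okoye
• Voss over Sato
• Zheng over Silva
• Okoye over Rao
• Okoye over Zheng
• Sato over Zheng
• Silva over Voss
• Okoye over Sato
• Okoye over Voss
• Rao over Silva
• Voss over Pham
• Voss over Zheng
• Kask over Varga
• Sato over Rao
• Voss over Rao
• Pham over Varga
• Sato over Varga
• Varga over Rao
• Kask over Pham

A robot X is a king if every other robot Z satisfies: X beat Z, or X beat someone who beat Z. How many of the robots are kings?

5

Pham cannot reach Okoye in two steps.
Rao reaches everyone (king).
Zheng reaches everyone (king).
Voss cannot reach Okoye in two steps.
Kask reaches everyone (king).
Okoye reaches everyone (king).
Sato cannot reach Pham, Okoye in two steps.
Silva reaches everyone (king).
Varga cannot reach Okoye in two steps.
Kings: Rao, Zheng, Kask, Okoye, Silva — 5.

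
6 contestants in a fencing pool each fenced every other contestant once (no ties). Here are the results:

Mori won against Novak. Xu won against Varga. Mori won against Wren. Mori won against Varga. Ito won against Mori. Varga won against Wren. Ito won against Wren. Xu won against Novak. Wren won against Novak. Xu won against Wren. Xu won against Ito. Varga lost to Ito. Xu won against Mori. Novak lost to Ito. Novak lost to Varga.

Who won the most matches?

Xu

Win totals: Xu 5, Varga 2, Ito 4, Novak 0, Wren 1, Mori 3.
Xu leads with 5 wins (next highest: 4).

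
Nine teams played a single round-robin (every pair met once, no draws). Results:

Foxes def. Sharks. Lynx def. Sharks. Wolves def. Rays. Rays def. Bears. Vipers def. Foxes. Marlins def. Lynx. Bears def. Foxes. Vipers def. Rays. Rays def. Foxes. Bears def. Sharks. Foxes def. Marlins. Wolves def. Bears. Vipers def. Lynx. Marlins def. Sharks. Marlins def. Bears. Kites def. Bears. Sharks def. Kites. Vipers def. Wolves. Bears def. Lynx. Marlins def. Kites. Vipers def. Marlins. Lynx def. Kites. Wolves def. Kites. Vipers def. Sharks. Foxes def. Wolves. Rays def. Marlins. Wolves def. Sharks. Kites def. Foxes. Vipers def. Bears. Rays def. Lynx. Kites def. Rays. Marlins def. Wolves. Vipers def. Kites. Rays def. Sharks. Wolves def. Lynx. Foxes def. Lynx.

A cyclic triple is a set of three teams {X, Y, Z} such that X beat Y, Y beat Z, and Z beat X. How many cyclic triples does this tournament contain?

13

Win totals: Marlins 5, Lynx 2, Sharks 1, Foxes 4, Rays 5, Wolves 5, Bears 3, Kites 3, Vipers 8.
A team with w wins dominates both others in C(w,2) triples; summing gives 10 + 1 + 0 + 6 + 10 + 10 + 3 + 3 + 28 = 71 transitive triples.
Total triples C(9,3) = 84, so cyclic triples = 84 − 71 = 13.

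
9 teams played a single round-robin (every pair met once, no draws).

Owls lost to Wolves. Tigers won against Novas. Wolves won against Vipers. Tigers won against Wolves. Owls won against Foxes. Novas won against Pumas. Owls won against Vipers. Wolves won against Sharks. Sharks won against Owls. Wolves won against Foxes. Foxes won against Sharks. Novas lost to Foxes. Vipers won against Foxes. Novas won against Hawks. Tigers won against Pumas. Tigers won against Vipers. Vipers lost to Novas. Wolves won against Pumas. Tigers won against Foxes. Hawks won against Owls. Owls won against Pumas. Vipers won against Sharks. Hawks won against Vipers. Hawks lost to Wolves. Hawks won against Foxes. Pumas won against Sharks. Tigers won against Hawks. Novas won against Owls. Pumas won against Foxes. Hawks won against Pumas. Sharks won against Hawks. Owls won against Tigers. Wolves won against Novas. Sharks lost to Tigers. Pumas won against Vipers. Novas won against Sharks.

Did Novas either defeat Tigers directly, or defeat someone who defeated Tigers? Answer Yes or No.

Novas did not beat Tigers directly.
Novas beat Sharks, Vipers, Owls, Pumas, Hawks. Of those, Owls beat Tigers.

Yes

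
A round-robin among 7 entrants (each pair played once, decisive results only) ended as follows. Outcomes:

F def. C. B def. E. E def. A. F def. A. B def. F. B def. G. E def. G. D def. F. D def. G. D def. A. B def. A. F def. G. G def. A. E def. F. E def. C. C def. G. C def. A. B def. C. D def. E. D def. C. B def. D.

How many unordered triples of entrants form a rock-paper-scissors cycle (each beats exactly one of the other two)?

Win totals: A 0, B 6, C 2, D 5, E 4, F 3, G 1.
An entrant with w wins dominates both others in C(w,2) triples; summing gives 0 + 15 + 1 + 10 + 6 + 3 + 0 = 35 transitive triples.
Total triples C(7,3) = 35, so cyclic triples = 35 − 35 = 0.

0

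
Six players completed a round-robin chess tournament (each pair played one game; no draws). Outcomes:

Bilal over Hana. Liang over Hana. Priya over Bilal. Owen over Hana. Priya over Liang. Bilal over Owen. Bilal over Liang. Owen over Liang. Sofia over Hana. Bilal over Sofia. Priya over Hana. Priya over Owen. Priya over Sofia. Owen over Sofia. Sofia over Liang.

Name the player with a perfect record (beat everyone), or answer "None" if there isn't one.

Priya

Priya has 5 wins out of 5 opponents — a perfect record.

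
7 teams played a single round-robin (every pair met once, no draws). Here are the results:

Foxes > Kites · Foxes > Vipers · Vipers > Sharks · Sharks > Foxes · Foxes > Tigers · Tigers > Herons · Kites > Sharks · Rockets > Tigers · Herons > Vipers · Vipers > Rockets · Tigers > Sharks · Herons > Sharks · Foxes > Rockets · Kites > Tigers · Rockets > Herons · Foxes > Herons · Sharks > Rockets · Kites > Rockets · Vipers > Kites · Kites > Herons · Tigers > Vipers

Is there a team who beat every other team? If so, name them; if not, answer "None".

None

Highest win total is Foxes with 5 (out of 6 possible).
Foxes lost to Sharks, so no team went undefeated.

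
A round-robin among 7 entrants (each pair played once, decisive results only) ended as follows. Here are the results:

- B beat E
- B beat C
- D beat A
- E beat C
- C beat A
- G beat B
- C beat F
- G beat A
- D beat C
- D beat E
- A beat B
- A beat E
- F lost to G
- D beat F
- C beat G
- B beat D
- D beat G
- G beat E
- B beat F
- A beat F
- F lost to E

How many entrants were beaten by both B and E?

B beat: C, D, E, F.
E beat: C, F.
Both beat: C, F — 2.

2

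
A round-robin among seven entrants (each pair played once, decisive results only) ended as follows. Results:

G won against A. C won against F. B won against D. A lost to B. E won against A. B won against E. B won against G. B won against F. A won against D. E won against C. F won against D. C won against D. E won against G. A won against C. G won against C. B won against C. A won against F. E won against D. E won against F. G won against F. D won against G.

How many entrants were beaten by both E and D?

E beat: A, C, D, F, G.
D beat: G.
Both beat: G — 1.

1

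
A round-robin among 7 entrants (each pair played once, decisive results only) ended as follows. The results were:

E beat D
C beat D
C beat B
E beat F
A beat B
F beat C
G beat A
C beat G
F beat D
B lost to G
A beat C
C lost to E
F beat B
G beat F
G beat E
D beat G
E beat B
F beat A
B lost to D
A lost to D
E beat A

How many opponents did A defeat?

A's results: beat B, C; lost to D, E, F, G.
That is 2 wins.

2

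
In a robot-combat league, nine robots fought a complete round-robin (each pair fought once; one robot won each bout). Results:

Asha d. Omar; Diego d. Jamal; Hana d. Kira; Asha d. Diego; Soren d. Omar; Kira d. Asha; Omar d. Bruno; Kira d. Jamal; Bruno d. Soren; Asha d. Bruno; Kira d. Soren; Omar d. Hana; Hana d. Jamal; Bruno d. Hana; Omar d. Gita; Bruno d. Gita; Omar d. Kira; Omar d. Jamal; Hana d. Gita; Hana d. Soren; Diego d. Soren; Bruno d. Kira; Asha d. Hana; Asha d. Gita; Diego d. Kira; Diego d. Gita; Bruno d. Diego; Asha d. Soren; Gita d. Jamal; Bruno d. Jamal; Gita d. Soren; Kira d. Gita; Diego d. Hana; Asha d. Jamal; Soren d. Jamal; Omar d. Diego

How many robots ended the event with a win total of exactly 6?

2

Win totals: Omar 6, Asha 7, Gita 2, Kira 4, Soren 2, Bruno 6, Hana 4, Jamal 0, Diego 5.
Exactly 6: Omar, Bruno — 2 robots.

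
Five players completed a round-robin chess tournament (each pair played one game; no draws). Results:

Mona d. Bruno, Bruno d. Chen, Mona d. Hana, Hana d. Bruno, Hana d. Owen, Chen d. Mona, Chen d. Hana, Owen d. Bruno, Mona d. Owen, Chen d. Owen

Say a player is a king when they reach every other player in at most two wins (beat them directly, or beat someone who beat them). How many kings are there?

Chen reaches everyone (king).
Owen cannot reach Mona, Hana in two steps.
Mona reaches everyone (king).
Hana cannot reach Mona in two steps.
Bruno reaches everyone (king).
Kings: Chen, Mona, Bruno — 3.

3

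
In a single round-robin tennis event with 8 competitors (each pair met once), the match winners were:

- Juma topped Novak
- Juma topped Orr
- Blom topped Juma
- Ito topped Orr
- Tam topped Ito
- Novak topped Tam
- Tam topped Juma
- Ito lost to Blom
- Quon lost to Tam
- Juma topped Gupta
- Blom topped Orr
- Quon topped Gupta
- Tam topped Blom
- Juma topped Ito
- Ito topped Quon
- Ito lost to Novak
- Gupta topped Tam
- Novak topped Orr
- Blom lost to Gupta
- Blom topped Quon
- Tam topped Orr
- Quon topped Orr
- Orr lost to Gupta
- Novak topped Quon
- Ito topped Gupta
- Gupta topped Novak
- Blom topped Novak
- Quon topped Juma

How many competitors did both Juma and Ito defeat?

Juma beat: Ito, Gupta, Orr, Novak.
Ito beat: Quon, Gupta, Orr.
Both beat: Gupta, Orr — 2.

2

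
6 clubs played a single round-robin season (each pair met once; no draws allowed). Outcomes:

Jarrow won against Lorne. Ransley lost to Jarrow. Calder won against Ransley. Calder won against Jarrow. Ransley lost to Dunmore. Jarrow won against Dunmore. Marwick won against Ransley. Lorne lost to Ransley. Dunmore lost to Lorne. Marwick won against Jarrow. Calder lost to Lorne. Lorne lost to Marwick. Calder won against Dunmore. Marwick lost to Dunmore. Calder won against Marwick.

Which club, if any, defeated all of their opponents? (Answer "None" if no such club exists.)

Highest win total is Calder with 4 (out of 5 possible).
Calder lost to Lorne, so no club went undefeated.

None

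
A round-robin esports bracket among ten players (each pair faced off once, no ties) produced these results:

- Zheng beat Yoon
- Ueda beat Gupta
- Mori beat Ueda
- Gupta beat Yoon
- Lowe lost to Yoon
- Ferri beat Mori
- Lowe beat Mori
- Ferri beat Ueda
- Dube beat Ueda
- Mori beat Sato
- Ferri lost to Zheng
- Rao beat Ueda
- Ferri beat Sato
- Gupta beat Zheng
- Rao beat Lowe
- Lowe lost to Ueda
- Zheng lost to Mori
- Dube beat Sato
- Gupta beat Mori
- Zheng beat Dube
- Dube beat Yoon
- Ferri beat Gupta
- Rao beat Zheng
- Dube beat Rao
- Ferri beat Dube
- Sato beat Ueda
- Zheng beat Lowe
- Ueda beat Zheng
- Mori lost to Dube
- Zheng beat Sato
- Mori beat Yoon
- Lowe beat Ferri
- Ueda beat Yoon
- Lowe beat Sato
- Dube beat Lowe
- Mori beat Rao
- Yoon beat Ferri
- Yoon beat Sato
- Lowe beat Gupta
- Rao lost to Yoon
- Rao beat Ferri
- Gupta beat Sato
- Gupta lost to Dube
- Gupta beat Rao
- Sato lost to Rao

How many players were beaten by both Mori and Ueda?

Mori beat: Rao, Sato, Yoon, Zheng, Ueda.
Ueda beat: Lowe, Yoon, Gupta, Zheng.
Both beat: Yoon, Zheng — 2.

2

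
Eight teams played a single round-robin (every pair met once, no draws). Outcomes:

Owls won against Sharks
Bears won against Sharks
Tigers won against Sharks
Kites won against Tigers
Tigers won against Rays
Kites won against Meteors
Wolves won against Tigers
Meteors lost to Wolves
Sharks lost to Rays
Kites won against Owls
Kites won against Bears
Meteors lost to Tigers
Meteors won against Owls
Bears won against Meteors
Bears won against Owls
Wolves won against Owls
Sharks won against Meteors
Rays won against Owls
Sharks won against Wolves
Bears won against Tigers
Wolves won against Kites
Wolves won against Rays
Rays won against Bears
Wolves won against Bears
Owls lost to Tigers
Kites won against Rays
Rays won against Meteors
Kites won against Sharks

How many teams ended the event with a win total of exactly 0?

Win totals: Wolves 6, Owls 1, Bears 4, Kites 6, Rays 4, Meteors 1, Tigers 4, Sharks 2.
No team has exactly 0 wins.

0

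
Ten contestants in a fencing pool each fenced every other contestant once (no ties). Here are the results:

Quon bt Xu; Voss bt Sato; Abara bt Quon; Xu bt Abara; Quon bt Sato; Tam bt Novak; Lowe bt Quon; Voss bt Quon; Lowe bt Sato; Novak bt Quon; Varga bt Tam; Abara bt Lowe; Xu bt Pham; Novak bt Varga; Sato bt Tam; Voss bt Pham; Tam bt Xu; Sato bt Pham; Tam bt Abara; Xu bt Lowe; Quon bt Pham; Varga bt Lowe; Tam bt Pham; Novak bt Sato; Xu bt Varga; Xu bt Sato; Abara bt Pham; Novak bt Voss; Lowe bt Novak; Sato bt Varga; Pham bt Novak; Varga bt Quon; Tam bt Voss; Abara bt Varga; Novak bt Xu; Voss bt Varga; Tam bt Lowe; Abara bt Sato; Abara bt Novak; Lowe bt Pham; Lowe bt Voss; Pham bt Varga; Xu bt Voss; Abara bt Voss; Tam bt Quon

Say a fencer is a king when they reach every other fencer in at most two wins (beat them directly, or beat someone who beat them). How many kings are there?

7

Xu reaches everyone (king).
Abara reaches everyone (king).
Tam reaches everyone (king).
Varga reaches everyone (king).
Pham cannot reach Abara in two steps.
Sato reaches everyone (king).
Quon reaches everyone (king).
Voss cannot reach Abara in two steps.
Novak reaches everyone (king).
Lowe cannot reach Abara in two steps.
Kings: Xu, Abara, Tam, Varga, Sato, Quon, Novak — 7.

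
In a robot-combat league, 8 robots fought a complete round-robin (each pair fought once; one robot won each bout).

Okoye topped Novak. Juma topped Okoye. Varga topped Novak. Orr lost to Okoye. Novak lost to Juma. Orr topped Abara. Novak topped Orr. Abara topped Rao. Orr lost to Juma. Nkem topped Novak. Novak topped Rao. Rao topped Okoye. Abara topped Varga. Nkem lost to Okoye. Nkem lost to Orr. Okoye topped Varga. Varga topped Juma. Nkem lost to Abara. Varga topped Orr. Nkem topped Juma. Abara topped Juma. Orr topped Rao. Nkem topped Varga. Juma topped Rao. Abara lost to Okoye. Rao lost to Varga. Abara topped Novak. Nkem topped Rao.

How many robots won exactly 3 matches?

1

Win totals: Okoye 5, Novak 2, Varga 4, Rao 1, Abara 5, Juma 4, Nkem 4, Orr 3.
Exactly 3: Orr — 1 robot.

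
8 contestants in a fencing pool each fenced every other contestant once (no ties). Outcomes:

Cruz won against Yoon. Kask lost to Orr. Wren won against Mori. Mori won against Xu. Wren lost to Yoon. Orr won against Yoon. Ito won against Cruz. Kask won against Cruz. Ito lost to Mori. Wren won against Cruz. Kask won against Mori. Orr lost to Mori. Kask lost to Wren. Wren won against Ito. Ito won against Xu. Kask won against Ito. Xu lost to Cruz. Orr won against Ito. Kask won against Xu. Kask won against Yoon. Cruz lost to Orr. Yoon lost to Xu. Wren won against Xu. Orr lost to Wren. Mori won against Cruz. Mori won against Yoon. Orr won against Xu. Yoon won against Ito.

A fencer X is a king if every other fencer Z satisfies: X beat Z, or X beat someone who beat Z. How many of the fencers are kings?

Yoon reaches everyone (king).
Orr reaches everyone (king).
Ito cannot reach Orr, Wren, Mori, Kask in two steps.
Wren reaches everyone (king).
Mori reaches everyone (king).
Xu cannot reach Orr, Mori, Cruz, Kask in two steps.
Cruz cannot reach Orr, Mori, Kask in two steps.
Kask reaches everyone (king).
Kings: Yoon, Orr, Wren, Mori, Kask — 5.

5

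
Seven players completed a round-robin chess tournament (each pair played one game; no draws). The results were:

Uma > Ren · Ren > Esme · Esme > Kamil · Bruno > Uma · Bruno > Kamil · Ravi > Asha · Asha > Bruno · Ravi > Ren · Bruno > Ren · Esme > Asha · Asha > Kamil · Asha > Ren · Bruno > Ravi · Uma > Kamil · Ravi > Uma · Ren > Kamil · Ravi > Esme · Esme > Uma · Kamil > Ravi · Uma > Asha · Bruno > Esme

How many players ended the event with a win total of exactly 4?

Win totals: Esme 3, Ravi 4, Asha 3, Bruno 5, Ren 2, Kamil 1, Uma 3.
Exactly 4: Ravi — 1 player.

1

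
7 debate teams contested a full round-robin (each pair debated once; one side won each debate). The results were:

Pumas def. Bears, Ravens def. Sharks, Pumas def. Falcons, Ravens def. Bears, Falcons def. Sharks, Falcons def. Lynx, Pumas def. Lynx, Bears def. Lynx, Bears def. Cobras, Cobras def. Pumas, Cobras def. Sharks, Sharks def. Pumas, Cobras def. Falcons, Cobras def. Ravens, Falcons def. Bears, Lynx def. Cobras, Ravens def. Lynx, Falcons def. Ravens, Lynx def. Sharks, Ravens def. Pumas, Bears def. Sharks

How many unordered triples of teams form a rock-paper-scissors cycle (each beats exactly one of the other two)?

Win totals: Falcons 4, Pumas 3, Lynx 2, Cobras 4, Bears 3, Ravens 4, Sharks 1.
A team with w wins dominates both others in C(w,2) triples; summing gives 6 + 3 + 1 + 6 + 3 + 6 + 0 = 25 transitive triples.
Total triples C(7,3) = 35, so cyclic triples = 35 − 25 = 10.

10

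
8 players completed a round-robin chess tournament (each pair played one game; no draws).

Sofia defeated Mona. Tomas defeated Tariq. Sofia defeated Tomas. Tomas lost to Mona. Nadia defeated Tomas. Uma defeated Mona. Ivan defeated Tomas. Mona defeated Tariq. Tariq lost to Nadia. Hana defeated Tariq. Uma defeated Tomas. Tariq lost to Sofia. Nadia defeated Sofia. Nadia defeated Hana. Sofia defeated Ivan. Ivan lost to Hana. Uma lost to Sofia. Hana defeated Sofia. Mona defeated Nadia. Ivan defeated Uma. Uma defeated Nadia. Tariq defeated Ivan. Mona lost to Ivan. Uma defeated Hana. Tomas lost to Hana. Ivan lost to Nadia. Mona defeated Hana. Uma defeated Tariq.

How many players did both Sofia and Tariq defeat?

Sofia beat: Mona, Tomas, Tariq, Ivan, Uma.
Tariq beat: Ivan.
Both beat: Ivan — 1.

1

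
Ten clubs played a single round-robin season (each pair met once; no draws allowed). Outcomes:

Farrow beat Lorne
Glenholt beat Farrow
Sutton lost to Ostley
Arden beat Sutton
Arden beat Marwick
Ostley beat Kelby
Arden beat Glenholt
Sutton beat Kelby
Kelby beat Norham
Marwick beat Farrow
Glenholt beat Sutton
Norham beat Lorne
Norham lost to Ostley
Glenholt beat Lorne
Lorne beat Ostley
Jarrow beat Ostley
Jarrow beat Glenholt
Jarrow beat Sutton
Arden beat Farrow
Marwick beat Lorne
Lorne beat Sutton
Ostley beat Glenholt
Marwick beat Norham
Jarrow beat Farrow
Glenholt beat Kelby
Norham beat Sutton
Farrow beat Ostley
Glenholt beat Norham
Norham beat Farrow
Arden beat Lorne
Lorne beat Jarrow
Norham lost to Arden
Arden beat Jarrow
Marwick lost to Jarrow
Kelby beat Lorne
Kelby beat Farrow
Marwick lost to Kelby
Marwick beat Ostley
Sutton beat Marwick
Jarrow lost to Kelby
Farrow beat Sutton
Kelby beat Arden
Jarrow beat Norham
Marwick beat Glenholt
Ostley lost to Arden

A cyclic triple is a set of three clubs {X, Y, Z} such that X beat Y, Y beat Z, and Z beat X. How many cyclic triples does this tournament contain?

26

Win totals: Farrow 3, Ostley 4, Jarrow 6, Norham 3, Lorne 3, Sutton 2, Glenholt 5, Kelby 6, Marwick 5, Arden 8.
A club with w wins dominates both others in C(w,2) triples; summing gives 3 + 6 + 15 + 3 + 3 + 1 + 10 + 15 + 10 + 28 = 94 transitive triples.
Total triples C(10,3) = 120, so cyclic triples = 120 − 94 = 26.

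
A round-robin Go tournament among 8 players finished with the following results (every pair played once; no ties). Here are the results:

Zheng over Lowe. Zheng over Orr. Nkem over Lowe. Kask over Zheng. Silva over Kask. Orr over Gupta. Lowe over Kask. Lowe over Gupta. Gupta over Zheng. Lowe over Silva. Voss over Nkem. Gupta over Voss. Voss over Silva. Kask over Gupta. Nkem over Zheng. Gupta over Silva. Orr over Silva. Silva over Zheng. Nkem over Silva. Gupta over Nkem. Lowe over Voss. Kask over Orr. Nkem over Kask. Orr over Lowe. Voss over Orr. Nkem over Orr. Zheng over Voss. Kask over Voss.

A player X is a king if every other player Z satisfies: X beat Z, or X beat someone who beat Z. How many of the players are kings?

7

Orr reaches everyone (king).
Gupta reaches everyone (king).
Zheng reaches everyone (king).
Lowe reaches everyone (king).
Nkem reaches everyone (king).
Kask reaches everyone (king).
Silva cannot reach Nkem in two steps.
Voss reaches everyone (king).
Kings: Orr, Gupta, Zheng, Lowe, Nkem, Kask, Voss — 7.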